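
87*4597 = 399939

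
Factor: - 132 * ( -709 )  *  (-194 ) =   -  18156072 = - 2^3*3^1*11^1*97^1*709^1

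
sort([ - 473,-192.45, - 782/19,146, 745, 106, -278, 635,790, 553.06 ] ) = [ - 473, - 278, - 192.45, - 782/19 , 106 , 146, 553.06, 635, 745, 790]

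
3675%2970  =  705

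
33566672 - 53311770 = -19745098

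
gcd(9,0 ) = 9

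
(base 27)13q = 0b1101000100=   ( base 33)PB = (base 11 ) 6a0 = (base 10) 836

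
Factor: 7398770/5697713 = 2^1*5^1*7^( - 1)* 29^1*31^1*101^( - 1)*823^1*8059^(-1 )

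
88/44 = 2 =2.00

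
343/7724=343/7724= 0.04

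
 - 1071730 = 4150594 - 5222324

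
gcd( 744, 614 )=2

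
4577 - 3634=943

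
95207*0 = 0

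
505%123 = 13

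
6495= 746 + 5749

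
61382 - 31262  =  30120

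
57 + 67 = 124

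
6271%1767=970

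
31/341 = 1/11 =0.09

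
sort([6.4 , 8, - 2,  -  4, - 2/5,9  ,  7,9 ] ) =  [ - 4,-2, - 2/5 , 6.4,7, 8,9,  9]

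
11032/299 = 36  +  268/299  =  36.90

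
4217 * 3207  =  13523919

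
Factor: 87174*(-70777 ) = - 2^1*3^2*7^1*29^1*167^1*10111^1=-6169914198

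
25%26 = 25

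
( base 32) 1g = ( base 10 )48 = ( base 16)30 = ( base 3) 1210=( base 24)20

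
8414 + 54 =8468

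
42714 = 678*63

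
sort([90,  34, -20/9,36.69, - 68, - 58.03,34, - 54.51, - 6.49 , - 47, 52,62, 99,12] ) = [ - 68, -58.03 , - 54.51, - 47,-6.49, - 20/9,12,34 , 34, 36.69, 52,62,90,  99]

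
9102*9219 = 83911338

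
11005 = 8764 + 2241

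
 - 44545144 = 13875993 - 58421137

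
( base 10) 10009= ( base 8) 23431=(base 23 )il4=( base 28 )cld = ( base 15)2e74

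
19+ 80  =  99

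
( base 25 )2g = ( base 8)102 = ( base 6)150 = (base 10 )66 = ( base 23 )2K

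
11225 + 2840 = 14065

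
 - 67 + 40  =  -27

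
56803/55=56803/55 = 1032.78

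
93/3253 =93/3253 = 0.03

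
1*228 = 228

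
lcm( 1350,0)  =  0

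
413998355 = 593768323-179769968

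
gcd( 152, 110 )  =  2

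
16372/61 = 16372/61 = 268.39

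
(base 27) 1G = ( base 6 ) 111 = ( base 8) 53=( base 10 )43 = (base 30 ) 1d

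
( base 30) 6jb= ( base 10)5981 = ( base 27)85e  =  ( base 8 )13535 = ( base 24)a95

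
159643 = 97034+62609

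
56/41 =1  +  15/41 = 1.37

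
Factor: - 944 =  - 2^4*59^1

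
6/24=1/4  =  0.25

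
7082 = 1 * 7082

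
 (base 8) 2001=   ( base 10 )1025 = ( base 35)TA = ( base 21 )26h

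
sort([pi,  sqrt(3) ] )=[ sqrt( 3), pi] 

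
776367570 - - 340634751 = 1117002321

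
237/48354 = 79/16118 = 0.00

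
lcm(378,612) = 12852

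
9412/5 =1882 + 2/5 = 1882.40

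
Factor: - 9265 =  - 5^1*17^1 * 109^1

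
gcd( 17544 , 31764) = 12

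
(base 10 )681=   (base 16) 2a9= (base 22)18l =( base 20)1E1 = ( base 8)1251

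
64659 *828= 53537652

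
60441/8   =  60441/8 = 7555.12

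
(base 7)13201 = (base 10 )3529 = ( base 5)103104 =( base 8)6711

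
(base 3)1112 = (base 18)25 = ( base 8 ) 51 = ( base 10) 41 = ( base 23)1I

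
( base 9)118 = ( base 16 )62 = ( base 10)98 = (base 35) 2s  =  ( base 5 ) 343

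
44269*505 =22355845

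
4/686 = 2/343 = 0.01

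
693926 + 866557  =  1560483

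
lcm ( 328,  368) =15088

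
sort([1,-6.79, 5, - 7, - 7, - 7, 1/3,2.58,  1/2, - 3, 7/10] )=[ - 7, - 7, - 7, - 6.79,  -  3,  1/3,  1/2,7/10, 1, 2.58,5] 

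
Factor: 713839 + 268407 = 982246 = 2^1*661^1*743^1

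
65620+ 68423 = 134043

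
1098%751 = 347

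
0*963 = 0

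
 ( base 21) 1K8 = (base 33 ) qb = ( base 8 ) 1545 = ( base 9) 1165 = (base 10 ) 869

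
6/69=2/23  =  0.09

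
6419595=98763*65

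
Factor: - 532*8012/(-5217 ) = 2^4 * 3^(- 1 ) * 7^1*19^1*37^(-1)*47^( - 1)*2003^1 = 4262384/5217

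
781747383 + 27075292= 808822675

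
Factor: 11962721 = 11962721^1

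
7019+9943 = 16962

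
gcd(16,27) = 1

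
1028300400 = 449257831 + 579042569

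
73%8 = 1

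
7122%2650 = 1822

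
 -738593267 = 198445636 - 937038903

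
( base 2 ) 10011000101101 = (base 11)7385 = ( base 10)9773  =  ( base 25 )FFN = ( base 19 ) 1817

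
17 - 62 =  -  45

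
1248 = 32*39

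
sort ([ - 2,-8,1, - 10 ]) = [ - 10, - 8, - 2,1]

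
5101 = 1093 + 4008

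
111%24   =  15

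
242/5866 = 121/2933 = 0.04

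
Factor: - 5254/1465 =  - 2^1 * 5^(  -  1)*37^1 * 71^1*293^( - 1)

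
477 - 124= 353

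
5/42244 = 5/42244 = 0.00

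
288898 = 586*493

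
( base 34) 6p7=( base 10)7793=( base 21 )he2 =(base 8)17161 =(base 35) 6cn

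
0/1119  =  0 = 0.00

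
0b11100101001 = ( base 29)256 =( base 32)1p9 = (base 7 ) 5226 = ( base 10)1833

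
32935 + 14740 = 47675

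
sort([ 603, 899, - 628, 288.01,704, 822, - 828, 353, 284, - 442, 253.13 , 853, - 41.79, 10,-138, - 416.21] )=[ - 828, - 628, - 442,-416.21  , -138, - 41.79,  10, 253.13, 284, 288.01, 353, 603, 704,822,853, 899]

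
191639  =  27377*7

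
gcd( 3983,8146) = 1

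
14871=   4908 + 9963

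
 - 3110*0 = 0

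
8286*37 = 306582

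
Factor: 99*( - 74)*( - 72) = 527472 = 2^4*3^4*11^1*37^1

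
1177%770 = 407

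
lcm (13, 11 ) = 143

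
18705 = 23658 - 4953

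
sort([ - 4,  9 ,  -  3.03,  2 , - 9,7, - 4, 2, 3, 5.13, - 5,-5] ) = [ - 9 , - 5,- 5 ,  -  4  ,  -  4, - 3.03,2, 2,3 , 5.13 , 7 , 9] 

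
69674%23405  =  22864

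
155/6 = 25 +5/6 = 25.83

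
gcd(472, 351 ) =1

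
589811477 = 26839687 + 562971790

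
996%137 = 37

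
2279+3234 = 5513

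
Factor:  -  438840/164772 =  - 2^1*5^1 * 53^1 *199^ ( - 1 )= -530/199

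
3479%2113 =1366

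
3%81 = 3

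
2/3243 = 2/3243= 0.00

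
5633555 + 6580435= 12213990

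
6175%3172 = 3003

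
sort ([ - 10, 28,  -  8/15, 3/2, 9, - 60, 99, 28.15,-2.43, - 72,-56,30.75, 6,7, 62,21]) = [- 72, - 60, - 56, - 10,- 2.43, - 8/15,3/2,  6,  7, 9, 21, 28,  28.15,30.75,  62, 99] 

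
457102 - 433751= 23351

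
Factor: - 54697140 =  - 2^2 * 3^3*5^1*199^1 * 509^1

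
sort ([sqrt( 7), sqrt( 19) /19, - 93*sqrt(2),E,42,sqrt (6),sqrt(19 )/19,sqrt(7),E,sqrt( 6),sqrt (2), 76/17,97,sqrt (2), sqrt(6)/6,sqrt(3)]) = [ - 93 * sqrt(2),  sqrt( 19 )/19,sqrt(19)/19,sqrt( 6 ) /6, sqrt(2),sqrt(2), sqrt( 3),sqrt( 6), sqrt (6),sqrt(7),sqrt (7),E,E,76/17 , 42 , 97]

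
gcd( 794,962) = 2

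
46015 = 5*9203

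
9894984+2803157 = 12698141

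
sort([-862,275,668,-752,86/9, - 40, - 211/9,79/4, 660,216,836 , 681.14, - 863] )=[ - 863,  -  862, - 752, - 40, - 211/9, 86/9,79/4,216,275,660, 668,681.14,836]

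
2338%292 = 2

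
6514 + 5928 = 12442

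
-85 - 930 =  - 1015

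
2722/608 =4+145/304 = 4.48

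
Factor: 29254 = 2^1*14627^1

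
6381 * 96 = 612576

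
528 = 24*22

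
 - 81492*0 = 0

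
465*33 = 15345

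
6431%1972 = 515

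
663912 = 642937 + 20975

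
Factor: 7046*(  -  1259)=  - 2^1*13^1*271^1 * 1259^1 = - 8870914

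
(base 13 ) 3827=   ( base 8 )17450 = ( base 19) 131f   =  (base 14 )2c9a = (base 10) 7976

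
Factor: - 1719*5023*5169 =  - 44631921753 = - 3^3* 191^1*1723^1 * 5023^1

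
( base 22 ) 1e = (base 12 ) 30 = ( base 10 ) 36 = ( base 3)1100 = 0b100100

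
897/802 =1 + 95/802= 1.12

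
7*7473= 52311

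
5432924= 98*55438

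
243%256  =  243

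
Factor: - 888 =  - 2^3*3^1 * 37^1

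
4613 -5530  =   - 917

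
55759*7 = 390313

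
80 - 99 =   -  19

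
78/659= 78/659 = 0.12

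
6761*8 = 54088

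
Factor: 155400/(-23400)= - 3^(-1 )*7^1*13^(  -  1 )*37^1 = - 259/39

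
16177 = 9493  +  6684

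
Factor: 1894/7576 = 2^(- 2 ) = 1/4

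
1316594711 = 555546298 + 761048413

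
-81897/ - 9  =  9099+2/3=9099.67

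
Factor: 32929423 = 163^1 * 202021^1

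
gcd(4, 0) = 4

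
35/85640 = 7/17128   =  0.00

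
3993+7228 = 11221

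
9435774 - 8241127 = 1194647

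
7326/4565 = 1 + 251/415 = 1.60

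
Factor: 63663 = 3^1 * 21221^1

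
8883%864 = 243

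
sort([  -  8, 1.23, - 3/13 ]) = [ - 8,  -  3/13, 1.23 ] 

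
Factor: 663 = 3^1*13^1*17^1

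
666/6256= 333/3128= 0.11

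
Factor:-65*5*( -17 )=5525 = 5^2*13^1*17^1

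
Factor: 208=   2^4 * 13^1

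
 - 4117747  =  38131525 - 42249272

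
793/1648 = 793/1648 = 0.48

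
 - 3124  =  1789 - 4913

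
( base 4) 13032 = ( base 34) dk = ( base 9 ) 563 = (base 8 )716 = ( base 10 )462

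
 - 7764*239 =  - 1855596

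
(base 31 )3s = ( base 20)61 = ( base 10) 121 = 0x79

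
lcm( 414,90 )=2070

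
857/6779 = 857/6779  =  0.13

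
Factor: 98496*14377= 1416076992 = 2^6*3^4*11^1* 19^1*1307^1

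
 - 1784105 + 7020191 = 5236086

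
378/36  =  10 + 1/2=10.50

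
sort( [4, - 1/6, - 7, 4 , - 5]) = [ - 7 , - 5, - 1/6, 4,4 ]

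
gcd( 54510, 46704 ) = 6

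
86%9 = 5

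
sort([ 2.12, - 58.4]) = [ - 58.4 , 2.12]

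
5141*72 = 370152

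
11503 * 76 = 874228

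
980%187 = 45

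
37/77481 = 37/77481 = 0.00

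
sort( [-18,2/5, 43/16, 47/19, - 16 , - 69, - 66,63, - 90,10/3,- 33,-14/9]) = [ - 90, - 69,-66,-33 , - 18, -16, - 14/9,2/5, 47/19, 43/16,10/3, 63]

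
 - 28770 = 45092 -73862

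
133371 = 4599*29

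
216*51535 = 11131560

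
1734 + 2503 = 4237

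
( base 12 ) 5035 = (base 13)3C4A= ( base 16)21e9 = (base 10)8681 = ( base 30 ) 9JB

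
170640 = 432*395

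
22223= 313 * 71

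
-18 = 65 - 83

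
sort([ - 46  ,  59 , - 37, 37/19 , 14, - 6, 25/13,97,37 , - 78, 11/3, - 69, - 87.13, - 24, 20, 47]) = [ -87.13, - 78, - 69,-46,-37, - 24  ,  -  6,25/13, 37/19,11/3 , 14,20, 37,47, 59, 97]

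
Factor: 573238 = 2^1*286619^1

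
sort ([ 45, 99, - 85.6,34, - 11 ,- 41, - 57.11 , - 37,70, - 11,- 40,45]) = [ - 85.6, - 57.11, -41, - 40,- 37, - 11, - 11,  34,45, 45,70,99]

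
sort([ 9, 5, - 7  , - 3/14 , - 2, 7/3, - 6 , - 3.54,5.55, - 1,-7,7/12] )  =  [ - 7, - 7, - 6,- 3.54, - 2, - 1, - 3/14,7/12, 7/3, 5,5.55,9] 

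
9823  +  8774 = 18597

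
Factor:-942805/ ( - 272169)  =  3^( -2 )*5^1*193^1*977^1*30241^( - 1)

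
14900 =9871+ 5029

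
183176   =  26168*7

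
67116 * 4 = 268464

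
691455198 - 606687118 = 84768080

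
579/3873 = 193/1291 = 0.15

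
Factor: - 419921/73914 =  - 2^ ( - 1)*3^( - 1)*97^( - 1)*127^( - 1 )*419921^1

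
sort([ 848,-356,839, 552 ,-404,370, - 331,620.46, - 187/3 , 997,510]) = [ - 404, - 356, - 331,-187/3,370  ,  510, 552,620.46,839, 848,  997 ]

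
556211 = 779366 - 223155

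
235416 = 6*39236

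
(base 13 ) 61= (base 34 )2B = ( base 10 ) 79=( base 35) 29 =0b1001111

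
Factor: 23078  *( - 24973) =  - 576326894  =  - 2^1  *11^1*13^1* 17^1 * 113^1*1049^1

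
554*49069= 27184226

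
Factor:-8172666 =  -  2^1*3^2*43^1*10559^1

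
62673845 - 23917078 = 38756767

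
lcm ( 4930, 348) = 29580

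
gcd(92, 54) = 2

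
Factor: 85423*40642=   3471761566=   2^1*7^1 *13^1*2903^1*6571^1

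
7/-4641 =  - 1 + 662/663 = - 0.00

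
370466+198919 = 569385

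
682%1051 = 682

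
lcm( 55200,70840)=4250400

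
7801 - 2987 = 4814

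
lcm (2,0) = 0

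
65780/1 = 65780  =  65780.00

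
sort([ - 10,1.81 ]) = [-10, 1.81]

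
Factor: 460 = 2^2*5^1 * 23^1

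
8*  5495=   43960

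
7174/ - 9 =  - 7174/9 = - 797.11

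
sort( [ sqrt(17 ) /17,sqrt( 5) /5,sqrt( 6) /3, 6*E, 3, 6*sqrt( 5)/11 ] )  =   [sqrt( 17 )/17,sqrt( 5)/5, sqrt( 6 )/3,6*sqrt( 5) /11  ,  3, 6 * E] 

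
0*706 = 0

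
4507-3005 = 1502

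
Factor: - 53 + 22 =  -31=-31^1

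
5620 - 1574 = 4046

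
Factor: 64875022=2^1*1553^1*20887^1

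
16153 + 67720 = 83873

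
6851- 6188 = 663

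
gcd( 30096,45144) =15048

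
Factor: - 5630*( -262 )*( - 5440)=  - 2^8*5^2 * 17^1*131^1*563^1 = - 8024326400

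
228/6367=228/6367 = 0.04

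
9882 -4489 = 5393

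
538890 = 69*7810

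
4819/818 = 5 + 729/818= 5.89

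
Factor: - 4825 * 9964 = -2^2*5^2*47^1*53^1*193^1=- 48076300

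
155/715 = 31/143 = 0.22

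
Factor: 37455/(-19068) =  - 2^(  -  2)*5^1*7^( - 1)*11^1 = -55/28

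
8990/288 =4495/144  =  31.22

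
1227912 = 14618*84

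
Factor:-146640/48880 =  - 3  =  - 3^1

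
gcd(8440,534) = 2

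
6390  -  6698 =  - 308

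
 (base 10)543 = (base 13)32a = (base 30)i3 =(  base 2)1000011111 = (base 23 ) 10E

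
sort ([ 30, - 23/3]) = [ - 23/3,30]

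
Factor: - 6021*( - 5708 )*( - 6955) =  - 239028521940 =- 2^2*3^3*5^1*13^1*107^1*223^1*  1427^1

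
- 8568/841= - 11 + 683/841 = -10.19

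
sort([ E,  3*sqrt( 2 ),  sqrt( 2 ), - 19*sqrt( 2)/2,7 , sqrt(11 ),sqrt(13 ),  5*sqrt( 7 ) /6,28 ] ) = [ - 19*sqrt( 2 )/2, sqrt( 2),  5*sqrt( 7)/6,E,  sqrt( 11),sqrt( 13 ), 3  *  sqrt( 2 ),7, 28]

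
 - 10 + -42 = -52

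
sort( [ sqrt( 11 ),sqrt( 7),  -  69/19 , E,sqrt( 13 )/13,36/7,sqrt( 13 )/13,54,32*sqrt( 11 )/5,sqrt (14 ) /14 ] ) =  [ - 69/19,sqrt( 14)/14,sqrt( 13) /13, sqrt( 13)/13,sqrt( 7), E, sqrt( 11 ),36/7,32*sqrt ( 11 ) /5, 54 ]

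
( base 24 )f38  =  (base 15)28B5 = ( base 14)326c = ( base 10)8720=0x2210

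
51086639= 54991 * 929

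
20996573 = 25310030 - 4313457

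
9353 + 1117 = 10470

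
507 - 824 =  - 317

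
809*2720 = 2200480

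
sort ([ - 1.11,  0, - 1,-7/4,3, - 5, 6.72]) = [-5, - 7/4, - 1.11,- 1,0,3,  6.72 ] 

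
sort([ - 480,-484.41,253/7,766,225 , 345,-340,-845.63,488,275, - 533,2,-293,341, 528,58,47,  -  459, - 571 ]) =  [ - 845.63,-571, - 533,  -  484.41, - 480,-459, - 340,  -  293,2, 253/7, 47,58,  225,  275,341,345,488,528,766 ]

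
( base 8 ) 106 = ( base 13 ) 55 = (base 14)50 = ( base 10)70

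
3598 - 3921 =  - 323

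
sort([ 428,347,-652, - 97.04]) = [ - 652, - 97.04, 347, 428 ] 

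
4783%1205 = 1168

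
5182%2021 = 1140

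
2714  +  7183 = 9897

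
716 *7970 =5706520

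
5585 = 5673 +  - 88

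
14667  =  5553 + 9114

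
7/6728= 7/6728 = 0.00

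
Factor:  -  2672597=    - 19^1*140663^1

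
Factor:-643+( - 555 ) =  - 1198 =- 2^1*599^1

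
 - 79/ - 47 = 1  +  32/47 = 1.68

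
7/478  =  7/478= 0.01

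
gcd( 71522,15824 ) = 2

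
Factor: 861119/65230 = 2^(-1)*5^( - 1)*7^1*11^( -1 )*593^( - 1 )*123017^1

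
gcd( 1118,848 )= 2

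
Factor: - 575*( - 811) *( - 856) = -2^3*5^2*23^1 *107^1*811^1 = -399174200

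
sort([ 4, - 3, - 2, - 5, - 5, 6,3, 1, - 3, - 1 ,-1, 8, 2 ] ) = [ - 5, - 5, - 3, - 3,-2,-1, - 1, 1,2, 3,4,6, 8 ] 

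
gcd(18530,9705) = 5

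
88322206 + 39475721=127797927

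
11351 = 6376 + 4975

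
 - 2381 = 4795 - 7176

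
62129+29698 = 91827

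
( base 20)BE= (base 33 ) 73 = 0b11101010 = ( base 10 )234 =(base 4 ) 3222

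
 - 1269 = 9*( - 141) 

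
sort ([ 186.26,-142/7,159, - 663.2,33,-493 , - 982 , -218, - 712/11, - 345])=[-982, - 663.2 , - 493, - 345, - 218, - 712/11, - 142/7, 33,159, 186.26 ] 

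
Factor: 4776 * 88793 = 424075368 = 2^3 * 3^1*199^1*88793^1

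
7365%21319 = 7365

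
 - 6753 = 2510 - 9263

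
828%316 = 196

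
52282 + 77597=129879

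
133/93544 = 133/93544 =0.00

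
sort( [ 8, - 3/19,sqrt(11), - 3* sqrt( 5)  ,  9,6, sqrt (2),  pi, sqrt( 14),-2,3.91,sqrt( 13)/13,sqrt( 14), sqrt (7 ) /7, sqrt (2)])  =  [  -  3*sqrt (5), - 2,- 3/19,sqrt(13)/13,sqrt(7)/7,sqrt( 2),sqrt( 2),pi, sqrt (11),sqrt( 14),sqrt (14), 3.91 , 6,8,9]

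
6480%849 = 537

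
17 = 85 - 68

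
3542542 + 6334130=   9876672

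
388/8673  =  388/8673=0.04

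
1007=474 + 533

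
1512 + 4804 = 6316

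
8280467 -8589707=-309240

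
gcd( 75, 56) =1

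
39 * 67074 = 2615886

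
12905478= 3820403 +9085075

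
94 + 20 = 114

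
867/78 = 11 + 3/26 =11.12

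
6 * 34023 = 204138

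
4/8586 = 2/4293 = 0.00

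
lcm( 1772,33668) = 33668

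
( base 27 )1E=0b101001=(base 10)41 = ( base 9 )45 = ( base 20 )21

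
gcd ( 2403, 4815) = 9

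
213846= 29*7374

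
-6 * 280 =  - 1680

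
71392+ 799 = 72191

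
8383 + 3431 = 11814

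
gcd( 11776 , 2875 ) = 23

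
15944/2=7972 = 7972.00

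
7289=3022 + 4267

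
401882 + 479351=881233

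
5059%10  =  9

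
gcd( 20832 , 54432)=672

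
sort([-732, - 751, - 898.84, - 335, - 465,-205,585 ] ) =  [ - 898.84, - 751, - 732, - 465,-335, - 205, 585]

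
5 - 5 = 0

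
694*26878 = 18653332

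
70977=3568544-3497567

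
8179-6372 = 1807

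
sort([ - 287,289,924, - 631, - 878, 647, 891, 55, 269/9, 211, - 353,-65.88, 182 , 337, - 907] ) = [ - 907 , - 878, - 631, - 353, - 287, - 65.88, 269/9, 55, 182, 211, 289,337, 647, 891,924]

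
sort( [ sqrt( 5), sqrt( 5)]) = [sqrt ( 5 ),sqrt(5 ) ] 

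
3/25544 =3/25544=0.00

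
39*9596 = 374244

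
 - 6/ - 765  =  2/255 = 0.01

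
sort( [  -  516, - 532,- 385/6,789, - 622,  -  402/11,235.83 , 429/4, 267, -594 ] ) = [ - 622, - 594,-532, - 516, - 385/6,  -  402/11, 429/4, 235.83, 267,789] 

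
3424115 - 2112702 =1311413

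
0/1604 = 0  =  0.00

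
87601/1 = 87601 = 87601.00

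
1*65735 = 65735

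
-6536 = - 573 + -5963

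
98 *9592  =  940016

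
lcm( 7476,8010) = 112140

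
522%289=233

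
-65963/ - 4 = 16490 + 3/4 = 16490.75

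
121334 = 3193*38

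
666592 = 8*83324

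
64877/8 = 8109 + 5/8 = 8109.62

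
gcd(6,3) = 3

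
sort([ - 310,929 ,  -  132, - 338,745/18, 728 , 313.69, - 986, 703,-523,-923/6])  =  [ - 986 , - 523, -338,-310, - 923/6 ,  -  132 , 745/18,313.69, 703, 728,929] 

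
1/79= 1/79 =0.01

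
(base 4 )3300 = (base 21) B9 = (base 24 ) A0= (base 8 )360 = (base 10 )240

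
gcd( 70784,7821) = 79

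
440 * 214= 94160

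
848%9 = 2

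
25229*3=75687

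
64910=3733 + 61177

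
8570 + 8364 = 16934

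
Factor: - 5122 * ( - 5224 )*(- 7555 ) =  - 2^4*5^1*13^1*197^1*653^1*1511^1 = - 202151613040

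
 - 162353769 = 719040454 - 881394223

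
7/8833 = 7/8833 =0.00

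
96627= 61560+35067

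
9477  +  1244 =10721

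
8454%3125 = 2204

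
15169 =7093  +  8076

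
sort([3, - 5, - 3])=[ -5, - 3,3]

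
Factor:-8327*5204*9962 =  - 2^3*11^1*17^1*293^1*757^1*1301^1 = -431690399096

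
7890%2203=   1281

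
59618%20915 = 17788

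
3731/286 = 287/22 = 13.05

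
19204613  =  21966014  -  2761401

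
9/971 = 9/971 = 0.01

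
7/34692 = 1/4956 =0.00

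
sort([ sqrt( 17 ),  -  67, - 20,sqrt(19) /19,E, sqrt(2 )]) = [ - 67, - 20, sqrt( 19 ) /19, sqrt( 2 ),E , sqrt( 17 )] 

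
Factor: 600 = 2^3*3^1*5^2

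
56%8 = 0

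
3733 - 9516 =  - 5783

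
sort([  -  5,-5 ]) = [ -5 ,-5]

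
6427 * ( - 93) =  - 597711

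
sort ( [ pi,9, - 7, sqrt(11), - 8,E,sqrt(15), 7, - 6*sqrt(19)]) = [ - 6*sqrt (19),-8, - 7,E,pi, sqrt( 11),sqrt( 15 ), 7,9 ]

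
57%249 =57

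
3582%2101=1481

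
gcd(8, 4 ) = 4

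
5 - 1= 4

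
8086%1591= 131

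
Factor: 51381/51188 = 2^(  -  2)*3^3*11^1*67^(  -  1)*173^1*191^(-1 ) 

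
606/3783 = 202/1261 = 0.16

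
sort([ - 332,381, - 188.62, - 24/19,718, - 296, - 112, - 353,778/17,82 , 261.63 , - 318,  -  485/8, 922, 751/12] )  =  [ - 353, - 332, - 318,  -  296, - 188.62, - 112 , - 485/8, - 24/19,778/17,751/12,82, 261.63 , 381,718,  922 ] 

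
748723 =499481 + 249242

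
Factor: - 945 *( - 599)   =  566055 = 3^3*5^1*7^1*599^1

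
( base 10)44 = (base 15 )2e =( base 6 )112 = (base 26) 1I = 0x2c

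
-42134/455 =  - 42134/455 =- 92.60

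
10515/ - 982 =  - 11  +  287/982 = - 10.71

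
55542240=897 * 61920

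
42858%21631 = 21227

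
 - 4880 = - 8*610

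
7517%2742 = 2033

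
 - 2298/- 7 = 2298/7 = 328.29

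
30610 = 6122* 5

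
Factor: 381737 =381737^1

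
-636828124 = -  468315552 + -168512572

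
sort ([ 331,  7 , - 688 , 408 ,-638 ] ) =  [ - 688, - 638,7,331, 408 ]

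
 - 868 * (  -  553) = 480004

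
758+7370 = 8128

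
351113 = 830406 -479293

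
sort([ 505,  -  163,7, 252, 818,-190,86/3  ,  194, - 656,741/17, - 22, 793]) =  [-656, - 190,-163, - 22, 7, 86/3,741/17, 194, 252, 505, 793,  818 ] 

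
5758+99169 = 104927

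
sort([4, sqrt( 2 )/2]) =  [ sqrt( 2 ) /2 , 4 ] 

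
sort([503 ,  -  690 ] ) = [-690 , 503]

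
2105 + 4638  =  6743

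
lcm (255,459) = 2295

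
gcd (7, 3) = 1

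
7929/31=255 + 24/31 = 255.77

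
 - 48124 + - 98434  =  -146558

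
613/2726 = 613/2726 = 0.22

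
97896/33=2966 + 6/11 = 2966.55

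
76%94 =76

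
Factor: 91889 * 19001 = 7^1 * 13127^1*19001^1 = 1745982889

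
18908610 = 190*99519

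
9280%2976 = 352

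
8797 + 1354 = 10151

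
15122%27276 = 15122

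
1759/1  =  1759 = 1759.00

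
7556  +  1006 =8562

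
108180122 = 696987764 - 588807642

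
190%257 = 190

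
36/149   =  36/149 = 0.24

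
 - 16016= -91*176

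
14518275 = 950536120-936017845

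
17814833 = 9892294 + 7922539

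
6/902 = 3/451 = 0.01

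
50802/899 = 50802/899  =  56.51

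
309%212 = 97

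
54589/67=814 + 51/67 = 814.76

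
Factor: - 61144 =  - 2^3 *7643^1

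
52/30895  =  52/30895 = 0.00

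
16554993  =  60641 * 273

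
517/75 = 517/75 = 6.89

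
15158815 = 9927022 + 5231793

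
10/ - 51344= - 5/25672 = -0.00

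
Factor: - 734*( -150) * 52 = 5725200 = 2^4*3^1*5^2*13^1*367^1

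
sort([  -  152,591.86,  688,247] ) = [-152,247,591.86,688 ] 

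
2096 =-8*( - 262)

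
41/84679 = 41/84679= 0.00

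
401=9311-8910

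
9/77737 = 9/77737= 0.00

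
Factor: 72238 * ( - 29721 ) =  - 2^1*3^1*19^1*1901^1*9907^1  =  - 2146985598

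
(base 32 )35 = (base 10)101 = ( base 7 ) 203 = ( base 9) 122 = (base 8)145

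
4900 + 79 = 4979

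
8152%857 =439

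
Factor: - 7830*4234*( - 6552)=2^5*3^5 * 5^1*7^1*13^1*29^2 * 73^1 = 217213345440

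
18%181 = 18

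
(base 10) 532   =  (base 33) G4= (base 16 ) 214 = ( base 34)fm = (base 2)1000010100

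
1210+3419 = 4629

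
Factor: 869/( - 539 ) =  - 79/49= -  7^( - 2) * 79^1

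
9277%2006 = 1253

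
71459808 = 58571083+12888725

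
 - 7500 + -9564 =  - 17064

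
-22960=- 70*328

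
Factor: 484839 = 3^3  *  17957^1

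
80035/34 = 80035/34 = 2353.97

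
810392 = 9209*88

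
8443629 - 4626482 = 3817147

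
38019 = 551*69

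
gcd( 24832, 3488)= 32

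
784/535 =1+249/535 = 1.47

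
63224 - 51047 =12177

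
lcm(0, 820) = 0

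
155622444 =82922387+72700057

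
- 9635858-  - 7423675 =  - 2212183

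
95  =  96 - 1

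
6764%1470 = 884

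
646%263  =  120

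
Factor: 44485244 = 2^2*317^1* 35083^1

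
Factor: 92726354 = 2^1*7^1 *6623311^1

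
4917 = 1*4917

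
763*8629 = 6583927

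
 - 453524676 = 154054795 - 607579471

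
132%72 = 60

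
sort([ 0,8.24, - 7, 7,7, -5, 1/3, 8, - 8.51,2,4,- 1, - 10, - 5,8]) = [ - 10, - 8.51, - 7, - 5, - 5 ,-1, 0,1/3,2,  4, 7,7,8,8,8.24 ] 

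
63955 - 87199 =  - 23244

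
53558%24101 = 5356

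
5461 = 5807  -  346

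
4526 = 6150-1624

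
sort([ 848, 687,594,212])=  [ 212,594,687,848] 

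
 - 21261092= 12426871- 33687963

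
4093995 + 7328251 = 11422246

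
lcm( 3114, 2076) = 6228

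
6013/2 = 6013/2 = 3006.50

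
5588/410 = 2794/205 = 13.63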